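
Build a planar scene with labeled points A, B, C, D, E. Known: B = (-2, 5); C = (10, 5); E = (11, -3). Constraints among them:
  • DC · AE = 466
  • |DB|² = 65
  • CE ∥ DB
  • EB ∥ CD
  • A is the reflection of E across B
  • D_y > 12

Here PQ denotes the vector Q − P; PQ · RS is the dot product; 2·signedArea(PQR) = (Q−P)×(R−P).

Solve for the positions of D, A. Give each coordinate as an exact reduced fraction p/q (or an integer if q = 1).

A = (-15, 13)
D = (-3, 13)

1. D_x = -3  [CE ∥ DB ∩ EB ∥ CD]
2. D_y = 13  [CE ∥ DB ∩ EB ∥ CD]
   → D = (-3, 13)
3. A_x = -15  [A is the reflection of E across B]
4. A_y = 13  [A is the reflection of E across B]
   → A = (-15, 13)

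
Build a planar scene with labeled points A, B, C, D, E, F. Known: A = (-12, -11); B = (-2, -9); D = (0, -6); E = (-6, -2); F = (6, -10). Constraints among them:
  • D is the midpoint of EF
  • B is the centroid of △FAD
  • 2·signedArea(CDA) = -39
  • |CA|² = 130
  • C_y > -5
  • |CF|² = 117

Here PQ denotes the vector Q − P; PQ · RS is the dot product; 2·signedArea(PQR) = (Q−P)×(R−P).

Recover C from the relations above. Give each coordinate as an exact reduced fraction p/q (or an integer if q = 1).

C = (-3, -4)

1. C_x = -3  [line 5·x + -12·y + -33 = 0 ∩ |CA|² = 130]
2. C_y = -4  [line 5·x + -12·y + -33 = 0 ∩ |CA|² = 130]
   → C = (-3, -4)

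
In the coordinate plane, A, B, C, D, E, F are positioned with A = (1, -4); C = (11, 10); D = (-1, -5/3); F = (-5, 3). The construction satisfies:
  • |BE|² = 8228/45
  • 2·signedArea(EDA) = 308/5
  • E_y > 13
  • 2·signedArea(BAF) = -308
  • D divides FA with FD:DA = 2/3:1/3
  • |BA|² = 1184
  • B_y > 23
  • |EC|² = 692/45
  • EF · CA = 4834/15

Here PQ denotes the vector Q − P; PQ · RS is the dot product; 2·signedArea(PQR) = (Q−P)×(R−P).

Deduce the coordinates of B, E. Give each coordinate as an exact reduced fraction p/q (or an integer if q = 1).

1. B_x = 21  [line -7·x + -6·y + 291 = 0 ∩ |BA|² = 1184]
2. B_y = 24  [line -7·x + -6·y + 291 = 0 ∩ |BA|² = 1184]
   → B = (21, 24)
3. E_x = 61/5  [EF · CA = 4834/15 ∩ 2·signedArea(EDA) = 308/5]
4. E_y = 206/15  [EF · CA = 4834/15 ∩ 2·signedArea(EDA) = 308/5]
   → E = (61/5, 206/15)

B = (21, 24)
E = (61/5, 206/15)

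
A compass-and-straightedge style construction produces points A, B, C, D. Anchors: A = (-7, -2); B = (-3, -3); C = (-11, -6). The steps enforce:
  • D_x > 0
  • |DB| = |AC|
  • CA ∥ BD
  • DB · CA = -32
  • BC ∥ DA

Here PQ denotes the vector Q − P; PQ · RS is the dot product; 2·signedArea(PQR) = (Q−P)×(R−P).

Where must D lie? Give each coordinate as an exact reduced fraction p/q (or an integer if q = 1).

1. D_x = 1  [BC ∥ DA ∩ CA ∥ BD]
2. D_y = 1  [BC ∥ DA ∩ CA ∥ BD]
   → D = (1, 1)

D = (1, 1)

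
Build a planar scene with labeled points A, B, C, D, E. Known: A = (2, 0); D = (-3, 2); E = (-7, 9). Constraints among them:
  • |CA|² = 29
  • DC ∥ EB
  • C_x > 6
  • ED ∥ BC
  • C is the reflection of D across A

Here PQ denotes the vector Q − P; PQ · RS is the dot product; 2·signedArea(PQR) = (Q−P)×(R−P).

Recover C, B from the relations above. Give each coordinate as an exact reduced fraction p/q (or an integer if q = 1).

1. C_x = 7  [C is the reflection of D across A]
2. C_y = -2  [C is the reflection of D across A]
   → C = (7, -2)
3. B_x = 3  [ED ∥ BC ∩ DC ∥ EB]
4. B_y = 5  [ED ∥ BC ∩ DC ∥ EB]
   → B = (3, 5)

B = (3, 5)
C = (7, -2)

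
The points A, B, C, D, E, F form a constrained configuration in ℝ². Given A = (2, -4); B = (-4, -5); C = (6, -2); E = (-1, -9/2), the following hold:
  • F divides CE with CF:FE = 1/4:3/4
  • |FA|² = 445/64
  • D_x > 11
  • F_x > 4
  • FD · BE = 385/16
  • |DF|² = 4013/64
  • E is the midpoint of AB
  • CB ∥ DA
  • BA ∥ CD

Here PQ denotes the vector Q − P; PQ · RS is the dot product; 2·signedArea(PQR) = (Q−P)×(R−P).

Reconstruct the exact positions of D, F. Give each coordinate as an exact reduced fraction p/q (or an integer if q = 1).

D = (12, -1)
F = (17/4, -21/8)

1. D_x = 12  [CB ∥ DA ∩ BA ∥ CD]
2. D_y = -1  [CB ∥ DA ∩ BA ∥ CD]
   → D = (12, -1)
3. F_x = 17/4  [F divides CE with CF:FE = 1/4:3/4]
4. F_y = -21/8  [F divides CE with CF:FE = 1/4:3/4]
   → F = (17/4, -21/8)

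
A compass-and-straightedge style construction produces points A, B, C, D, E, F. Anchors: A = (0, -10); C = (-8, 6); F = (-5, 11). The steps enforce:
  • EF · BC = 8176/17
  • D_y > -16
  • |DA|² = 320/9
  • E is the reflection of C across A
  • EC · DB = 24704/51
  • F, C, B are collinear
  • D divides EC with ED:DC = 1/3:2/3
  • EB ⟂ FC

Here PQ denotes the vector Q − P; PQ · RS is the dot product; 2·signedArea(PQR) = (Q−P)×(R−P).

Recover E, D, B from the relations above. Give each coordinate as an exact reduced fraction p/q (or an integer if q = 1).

1. E_x = 8  [E is the reflection of C across A]
2. E_y = -26  [E is the reflection of C across A]
   → E = (8, -26)
3. D_x = 8/3  [D divides EC with ED:DC = 1/3:2/3]
4. D_y = -46/3  [D divides EC with ED:DC = 1/3:2/3]
   → D = (8/3, -46/3)
5. B_x = -304/17  [F, C, B are collinear ∩ EB ⟂ FC]
6. B_y = -178/17  [F, C, B are collinear ∩ EB ⟂ FC]
   → B = (-304/17, -178/17)

B = (-304/17, -178/17)
D = (8/3, -46/3)
E = (8, -26)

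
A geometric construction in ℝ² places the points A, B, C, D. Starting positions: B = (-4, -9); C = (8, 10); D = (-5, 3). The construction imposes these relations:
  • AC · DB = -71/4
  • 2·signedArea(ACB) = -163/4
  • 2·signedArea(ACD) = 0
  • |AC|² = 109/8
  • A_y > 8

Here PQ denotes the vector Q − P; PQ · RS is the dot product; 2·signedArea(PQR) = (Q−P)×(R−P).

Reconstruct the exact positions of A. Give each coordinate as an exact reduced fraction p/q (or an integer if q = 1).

1. A_x = 19/4  [2·signedArea(ACD) = 0 ∩ AC · DB = -71/4]
2. A_y = 33/4  [2·signedArea(ACD) = 0 ∩ AC · DB = -71/4]
   → A = (19/4, 33/4)

A = (19/4, 33/4)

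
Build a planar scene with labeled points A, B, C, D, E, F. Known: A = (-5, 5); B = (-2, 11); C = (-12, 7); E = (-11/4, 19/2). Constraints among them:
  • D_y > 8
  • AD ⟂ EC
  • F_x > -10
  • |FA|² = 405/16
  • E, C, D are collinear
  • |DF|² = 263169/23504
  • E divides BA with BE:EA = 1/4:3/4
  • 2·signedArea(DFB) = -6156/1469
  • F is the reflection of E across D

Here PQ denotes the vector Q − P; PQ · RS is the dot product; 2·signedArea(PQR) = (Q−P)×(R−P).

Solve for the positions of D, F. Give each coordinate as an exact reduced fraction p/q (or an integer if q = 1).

1. D_x = -8785/1469  [E, C, D are collinear ∩ AD ⟂ EC]
2. D_y = 12673/1469  [E, C, D are collinear ∩ AD ⟂ EC]
   → D = (-8785/1469, 12673/1469)
3. F_x = -54121/5876  [F is the reflection of E across D]
4. F_y = 22781/2938  [F is the reflection of E across D]
   → F = (-54121/5876, 22781/2938)

D = (-8785/1469, 12673/1469)
F = (-54121/5876, 22781/2938)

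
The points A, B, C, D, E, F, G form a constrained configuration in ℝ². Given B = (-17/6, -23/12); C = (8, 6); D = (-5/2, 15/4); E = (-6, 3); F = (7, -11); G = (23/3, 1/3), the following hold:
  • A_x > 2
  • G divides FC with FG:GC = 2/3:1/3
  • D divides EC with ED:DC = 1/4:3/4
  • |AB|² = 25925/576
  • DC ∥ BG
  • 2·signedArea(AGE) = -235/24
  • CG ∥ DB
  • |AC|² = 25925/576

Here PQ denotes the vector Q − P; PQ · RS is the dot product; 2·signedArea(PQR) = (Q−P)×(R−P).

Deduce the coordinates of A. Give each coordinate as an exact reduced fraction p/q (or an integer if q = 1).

1. A_x = 31/12  [line -8/3·x + -41/3·y + 835/24 = 0 ∩ |AB|² = 25925/576]
2. A_y = 49/24  [line -8/3·x + -41/3·y + 835/24 = 0 ∩ |AB|² = 25925/576]
   → A = (31/12, 49/24)

A = (31/12, 49/24)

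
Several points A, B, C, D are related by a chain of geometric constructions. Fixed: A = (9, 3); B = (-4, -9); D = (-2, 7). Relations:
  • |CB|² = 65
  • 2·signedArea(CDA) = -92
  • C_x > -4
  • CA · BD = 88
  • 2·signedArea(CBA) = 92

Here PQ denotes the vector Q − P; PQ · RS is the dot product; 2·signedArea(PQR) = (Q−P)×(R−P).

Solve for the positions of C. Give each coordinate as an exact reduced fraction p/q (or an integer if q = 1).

1. C_x = -3  [2·signedArea(CDA) = -92 ∩ 2·signedArea(CBA) = 92]
2. C_y = -1  [2·signedArea(CDA) = -92 ∩ 2·signedArea(CBA) = 92]
   → C = (-3, -1)

C = (-3, -1)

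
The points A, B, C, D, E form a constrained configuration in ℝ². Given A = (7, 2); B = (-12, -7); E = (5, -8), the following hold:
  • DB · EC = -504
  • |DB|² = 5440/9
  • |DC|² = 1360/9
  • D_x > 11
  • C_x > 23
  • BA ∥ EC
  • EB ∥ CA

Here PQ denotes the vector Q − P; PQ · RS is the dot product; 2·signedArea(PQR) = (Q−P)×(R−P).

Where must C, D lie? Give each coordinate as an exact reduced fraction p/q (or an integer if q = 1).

1. C_x = 24  [EB ∥ CA ∩ BA ∥ EC]
2. C_y = 1  [EB ∥ CA ∩ BA ∥ EC]
   → C = (24, 1)
3. D_x = 12  [line -19·x + -9·y + 213 = 0 ∩ |DB|² = 5440/9]
4. D_y = -5/3  [line -19·x + -9·y + 213 = 0 ∩ |DB|² = 5440/9]
   → D = (12, -5/3)

C = (24, 1)
D = (12, -5/3)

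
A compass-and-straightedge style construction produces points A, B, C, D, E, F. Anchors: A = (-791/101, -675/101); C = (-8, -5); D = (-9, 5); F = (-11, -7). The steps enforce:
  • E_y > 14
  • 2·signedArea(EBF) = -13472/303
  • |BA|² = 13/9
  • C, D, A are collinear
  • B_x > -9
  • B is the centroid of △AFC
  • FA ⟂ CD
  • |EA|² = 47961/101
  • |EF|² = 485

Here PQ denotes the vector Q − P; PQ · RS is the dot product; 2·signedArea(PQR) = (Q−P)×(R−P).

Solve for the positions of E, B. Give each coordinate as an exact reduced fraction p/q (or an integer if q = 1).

1. B_x = -2710/303  [B is the centroid of △AFC]
2. B_y = -629/101  [B is the centroid of △AFC]
   → B = (-2710/303, -629/101)
3. E_x = -10  [line 78/101·x + -623/303·y + 3895/101 = 0 ∩ |EF|² = 485]
4. E_y = 15  [line 78/101·x + -623/303·y + 3895/101 = 0 ∩ |EF|² = 485]
   → E = (-10, 15)

B = (-2710/303, -629/101)
E = (-10, 15)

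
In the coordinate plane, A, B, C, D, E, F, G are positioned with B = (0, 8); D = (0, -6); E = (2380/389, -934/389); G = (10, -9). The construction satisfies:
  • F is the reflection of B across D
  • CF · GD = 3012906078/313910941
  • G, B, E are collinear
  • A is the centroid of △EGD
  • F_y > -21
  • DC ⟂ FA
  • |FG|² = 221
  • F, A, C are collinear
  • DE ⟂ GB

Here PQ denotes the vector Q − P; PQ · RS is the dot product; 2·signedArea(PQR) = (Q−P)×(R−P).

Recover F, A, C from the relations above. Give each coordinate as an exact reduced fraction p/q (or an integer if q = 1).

A = (2090/389, -6769/1167)
C = (1454602380/313910941, -2433846246/313910941)
F = (0, -20)

1. F_x = 0  [F is the reflection of B across D]
2. F_y = -20  [F is the reflection of B across D]
   → F = (0, -20)
3. A_x = 2090/389  [A is the centroid of △EGD]
4. A_y = -6769/1167  [A is the centroid of △EGD]
   → A = (2090/389, -6769/1167)
5. C_x = 1454602380/313910941  [F, A, C are collinear ∩ DC ⟂ FA]
6. C_y = -2433846246/313910941  [F, A, C are collinear ∩ DC ⟂ FA]
   → C = (1454602380/313910941, -2433846246/313910941)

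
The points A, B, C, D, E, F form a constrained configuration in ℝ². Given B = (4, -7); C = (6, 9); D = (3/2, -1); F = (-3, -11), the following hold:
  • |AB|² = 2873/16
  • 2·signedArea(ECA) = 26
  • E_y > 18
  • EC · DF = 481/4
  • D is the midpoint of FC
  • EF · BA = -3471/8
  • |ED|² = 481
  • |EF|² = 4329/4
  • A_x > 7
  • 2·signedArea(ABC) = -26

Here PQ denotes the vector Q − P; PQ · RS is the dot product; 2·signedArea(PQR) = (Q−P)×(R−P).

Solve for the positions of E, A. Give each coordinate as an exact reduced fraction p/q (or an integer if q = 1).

A = (29/4, 6)
E = (21/2, 19)

1. E_x = 21/2  [line 9/2·x + 10·y + -949/4 = 0 ∩ |ED|² = 481]
2. E_y = 19  [line 9/2·x + 10·y + -949/4 = 0 ∩ |ED|² = 481]
   → E = (21/2, 19)
3. A_x = 29/4  [2·signedArea(ABC) = -26 ∩ 2·signedArea(ECA) = 26]
4. A_y = 6  [2·signedArea(ABC) = -26 ∩ 2·signedArea(ECA) = 26]
   → A = (29/4, 6)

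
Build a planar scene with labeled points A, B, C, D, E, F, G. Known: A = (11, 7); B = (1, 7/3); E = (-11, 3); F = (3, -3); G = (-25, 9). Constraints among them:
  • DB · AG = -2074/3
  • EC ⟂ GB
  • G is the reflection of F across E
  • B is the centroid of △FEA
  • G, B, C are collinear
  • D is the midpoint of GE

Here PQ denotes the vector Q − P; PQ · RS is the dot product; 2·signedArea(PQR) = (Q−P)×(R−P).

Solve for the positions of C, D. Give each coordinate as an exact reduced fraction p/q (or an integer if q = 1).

C = (-16891/1621, 8529/1621)
D = (-18, 6)

1. C_x = -16891/1621  [G, B, C are collinear ∩ EC ⟂ GB]
2. C_y = 8529/1621  [G, B, C are collinear ∩ EC ⟂ GB]
   → C = (-16891/1621, 8529/1621)
3. D_x = -18  [D is the midpoint of GE]
4. D_y = 6  [D is the midpoint of GE]
   → D = (-18, 6)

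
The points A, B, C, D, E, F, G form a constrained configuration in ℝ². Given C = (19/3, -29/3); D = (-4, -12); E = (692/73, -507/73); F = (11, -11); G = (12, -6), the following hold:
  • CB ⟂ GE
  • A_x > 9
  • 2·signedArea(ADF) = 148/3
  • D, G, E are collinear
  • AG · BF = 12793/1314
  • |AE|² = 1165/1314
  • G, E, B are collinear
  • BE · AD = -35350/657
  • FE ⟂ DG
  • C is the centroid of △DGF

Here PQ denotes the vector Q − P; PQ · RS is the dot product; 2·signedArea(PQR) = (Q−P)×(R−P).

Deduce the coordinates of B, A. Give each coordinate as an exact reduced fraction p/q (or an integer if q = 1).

A = (55/6, -47/6)
B = (1276/219, -607/73)

1. B_x = 1276/219  [G, E, B are collinear ∩ CB ⟂ GE]
2. B_y = -607/73  [G, E, B are collinear ∩ CB ⟂ GE]
   → B = (1276/219, -607/73)
3. A_x = 55/6  [AG · BF = 12793/1314 ∩ 2·signedArea(ADF) = 148/3]
4. A_y = -47/6  [AG · BF = 12793/1314 ∩ 2·signedArea(ADF) = 148/3]
   → A = (55/6, -47/6)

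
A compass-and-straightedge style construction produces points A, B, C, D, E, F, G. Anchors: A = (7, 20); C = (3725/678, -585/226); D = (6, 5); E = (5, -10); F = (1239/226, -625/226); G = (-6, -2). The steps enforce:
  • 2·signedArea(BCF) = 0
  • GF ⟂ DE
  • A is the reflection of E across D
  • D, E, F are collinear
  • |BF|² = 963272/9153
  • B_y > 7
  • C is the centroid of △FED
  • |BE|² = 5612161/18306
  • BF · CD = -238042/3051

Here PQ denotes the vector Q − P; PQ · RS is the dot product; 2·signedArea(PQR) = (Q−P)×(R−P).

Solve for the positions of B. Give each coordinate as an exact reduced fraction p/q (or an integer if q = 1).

B = (12539/2034, 5065/678)

1. B_x = 12539/2034  [2·signedArea(BCF) = 0 ∩ BF · CD = -238042/3051]
2. B_y = 5065/678  [2·signedArea(BCF) = 0 ∩ BF · CD = -238042/3051]
   → B = (12539/2034, 5065/678)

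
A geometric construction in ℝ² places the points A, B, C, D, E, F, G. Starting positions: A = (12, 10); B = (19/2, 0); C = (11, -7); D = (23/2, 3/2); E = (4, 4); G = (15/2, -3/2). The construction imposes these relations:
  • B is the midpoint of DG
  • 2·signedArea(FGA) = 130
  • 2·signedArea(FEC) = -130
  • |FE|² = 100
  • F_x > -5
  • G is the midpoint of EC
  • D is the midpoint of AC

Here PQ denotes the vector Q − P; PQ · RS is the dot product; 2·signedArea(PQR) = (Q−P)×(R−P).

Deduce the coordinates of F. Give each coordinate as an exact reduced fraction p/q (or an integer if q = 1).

1. F_x = -4  [2·signedArea(FGA) = 130 ∩ 2·signedArea(FEC) = -130]
2. F_y = -2  [2·signedArea(FGA) = 130 ∩ 2·signedArea(FEC) = -130]
   → F = (-4, -2)

F = (-4, -2)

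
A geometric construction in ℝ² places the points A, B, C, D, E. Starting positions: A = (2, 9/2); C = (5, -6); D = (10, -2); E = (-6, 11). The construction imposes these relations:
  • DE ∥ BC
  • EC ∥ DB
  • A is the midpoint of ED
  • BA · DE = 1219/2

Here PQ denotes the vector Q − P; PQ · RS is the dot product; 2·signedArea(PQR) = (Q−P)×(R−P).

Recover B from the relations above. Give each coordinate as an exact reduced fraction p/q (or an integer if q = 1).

1. B_x = 21  [DE ∥ BC ∩ EC ∥ DB]
2. B_y = -19  [DE ∥ BC ∩ EC ∥ DB]
   → B = (21, -19)

B = (21, -19)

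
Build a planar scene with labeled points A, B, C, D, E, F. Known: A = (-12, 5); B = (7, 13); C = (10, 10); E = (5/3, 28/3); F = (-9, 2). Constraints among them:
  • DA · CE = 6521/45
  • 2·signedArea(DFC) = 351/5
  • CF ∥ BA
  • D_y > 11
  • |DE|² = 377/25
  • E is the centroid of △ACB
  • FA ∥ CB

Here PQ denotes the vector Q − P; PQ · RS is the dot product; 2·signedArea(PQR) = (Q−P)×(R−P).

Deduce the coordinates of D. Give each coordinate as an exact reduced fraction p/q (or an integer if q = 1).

1. D_x = 73/15  [DA · CE = 6521/45 ∩ 2·signedArea(DFC) = 351/5]
2. D_y = 173/15  [DA · CE = 6521/45 ∩ 2·signedArea(DFC) = 351/5]
   → D = (73/15, 173/15)

D = (73/15, 173/15)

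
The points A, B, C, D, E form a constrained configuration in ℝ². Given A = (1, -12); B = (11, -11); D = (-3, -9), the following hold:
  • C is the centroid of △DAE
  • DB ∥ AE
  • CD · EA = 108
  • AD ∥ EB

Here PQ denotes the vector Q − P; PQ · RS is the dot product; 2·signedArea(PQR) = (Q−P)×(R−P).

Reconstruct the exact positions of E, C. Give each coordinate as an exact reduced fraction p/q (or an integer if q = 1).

1. E_x = 15  [AD ∥ EB ∩ DB ∥ AE]
2. E_y = -14  [AD ∥ EB ∩ DB ∥ AE]
   → E = (15, -14)
3. C_x = 13/3  [C is the centroid of △DAE]
4. C_y = -35/3  [C is the centroid of △DAE]
   → C = (13/3, -35/3)

C = (13/3, -35/3)
E = (15, -14)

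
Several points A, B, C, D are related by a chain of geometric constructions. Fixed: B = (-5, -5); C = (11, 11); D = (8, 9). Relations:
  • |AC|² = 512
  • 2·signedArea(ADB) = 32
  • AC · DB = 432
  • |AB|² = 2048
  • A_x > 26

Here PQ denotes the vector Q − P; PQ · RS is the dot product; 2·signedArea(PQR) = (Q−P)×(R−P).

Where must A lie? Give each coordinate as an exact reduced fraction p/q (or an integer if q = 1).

A = (27, 27)

1. A_x = 27  [2·signedArea(ADB) = 32 ∩ AC · DB = 432]
2. A_y = 27  [2·signedArea(ADB) = 32 ∩ AC · DB = 432]
   → A = (27, 27)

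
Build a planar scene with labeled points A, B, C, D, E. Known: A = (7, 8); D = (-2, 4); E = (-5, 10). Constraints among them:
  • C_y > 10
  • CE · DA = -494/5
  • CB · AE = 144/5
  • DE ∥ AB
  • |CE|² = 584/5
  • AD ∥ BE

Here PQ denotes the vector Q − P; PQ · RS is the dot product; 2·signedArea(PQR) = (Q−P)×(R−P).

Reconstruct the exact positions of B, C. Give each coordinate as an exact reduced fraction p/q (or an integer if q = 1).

B = (4, 14)
C = (29/5, 52/5)

1. B_x = 4  [AD ∥ BE ∩ DE ∥ AB]
2. B_y = 14  [AD ∥ BE ∩ DE ∥ AB]
   → B = (4, 14)
3. C_x = 29/5  [CB · AE = 144/5 ∩ CE · DA = -494/5]
4. C_y = 52/5  [CB · AE = 144/5 ∩ CE · DA = -494/5]
   → C = (29/5, 52/5)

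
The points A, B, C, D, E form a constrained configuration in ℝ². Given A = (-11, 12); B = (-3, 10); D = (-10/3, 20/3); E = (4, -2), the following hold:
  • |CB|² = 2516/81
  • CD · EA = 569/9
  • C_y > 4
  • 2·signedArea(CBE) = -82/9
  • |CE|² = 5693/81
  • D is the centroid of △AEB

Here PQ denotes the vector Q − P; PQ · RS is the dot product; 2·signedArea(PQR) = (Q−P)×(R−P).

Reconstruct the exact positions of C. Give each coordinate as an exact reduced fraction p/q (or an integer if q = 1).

C = (-7/9, 44/9)

1. C_x = -7/9  [CD · EA = 569/9 ∩ 2·signedArea(CBE) = -82/9]
2. C_y = 44/9  [CD · EA = 569/9 ∩ 2·signedArea(CBE) = -82/9]
   → C = (-7/9, 44/9)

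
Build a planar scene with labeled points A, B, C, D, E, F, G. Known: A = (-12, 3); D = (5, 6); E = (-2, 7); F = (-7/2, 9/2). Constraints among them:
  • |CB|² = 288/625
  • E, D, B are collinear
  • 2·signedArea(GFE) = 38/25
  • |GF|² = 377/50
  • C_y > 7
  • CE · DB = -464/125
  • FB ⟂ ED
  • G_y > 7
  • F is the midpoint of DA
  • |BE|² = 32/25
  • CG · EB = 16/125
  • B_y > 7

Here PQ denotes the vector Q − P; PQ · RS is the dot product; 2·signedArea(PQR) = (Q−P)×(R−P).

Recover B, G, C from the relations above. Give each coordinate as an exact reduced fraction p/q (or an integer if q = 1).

1. B_x = -78/25  [E, D, B are collinear ∩ FB ⟂ ED]
2. B_y = 179/25  [E, D, B are collinear ∩ FB ⟂ ED]
   → B = (-78/25, 179/25)
3. G_x = -64/25  [line -5/2·x + 3/2·y + -851/50 = 0 ∩ |GF|² = 377/50]
4. G_y = 177/25  [line -5/2·x + 3/2·y + -851/50 = 0 ∩ |GF|² = 377/50]
   → G = (-64/25, 177/25)
5. C_x = -306/125  [line 28/25·x + -4/25·y + 484/125 = 0 ∩ |CB|² = 288/625]
6. C_y = 883/125  [line 28/25·x + -4/25·y + 484/125 = 0 ∩ |CB|² = 288/625]
   → C = (-306/125, 883/125)

B = (-78/25, 179/25)
C = (-306/125, 883/125)
G = (-64/25, 177/25)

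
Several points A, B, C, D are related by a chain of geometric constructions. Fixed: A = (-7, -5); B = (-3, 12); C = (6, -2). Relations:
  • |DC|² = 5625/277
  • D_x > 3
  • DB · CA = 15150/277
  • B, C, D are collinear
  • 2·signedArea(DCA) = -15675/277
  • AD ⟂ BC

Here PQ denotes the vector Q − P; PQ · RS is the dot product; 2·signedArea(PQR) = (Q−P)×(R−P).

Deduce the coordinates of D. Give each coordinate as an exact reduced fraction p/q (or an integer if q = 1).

1. D_x = 987/277  [B, C, D are collinear ∩ AD ⟂ BC]
2. D_y = 496/277  [B, C, D are collinear ∩ AD ⟂ BC]
   → D = (987/277, 496/277)

D = (987/277, 496/277)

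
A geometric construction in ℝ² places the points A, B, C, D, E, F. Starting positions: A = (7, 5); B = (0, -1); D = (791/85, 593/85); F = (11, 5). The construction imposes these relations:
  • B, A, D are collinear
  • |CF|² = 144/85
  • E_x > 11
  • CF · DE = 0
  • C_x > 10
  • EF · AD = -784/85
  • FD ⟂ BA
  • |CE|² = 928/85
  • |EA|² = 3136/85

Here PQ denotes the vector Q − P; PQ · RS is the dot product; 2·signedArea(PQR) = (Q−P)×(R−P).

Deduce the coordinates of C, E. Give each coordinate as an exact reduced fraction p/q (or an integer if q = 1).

1. E_x = 987/85  [line -196/85·x + -168/85·y + 756/17 = 0 ∩ |EA|² = 3136/85]
2. E_y = 761/85  [line -196/85·x + -168/85·y + 756/17 = 0 ∩ |EA|² = 3136/85]
   → E = (987/85, 761/85)
3. C_x = 863/85  [line -196/85·x + -168/85·y + 2996/85 = 0 ∩ |CE|² = 928/85]
4. C_y = 509/85  [line -196/85·x + -168/85·y + 2996/85 = 0 ∩ |CE|² = 928/85]
   → C = (863/85, 509/85)

C = (863/85, 509/85)
E = (987/85, 761/85)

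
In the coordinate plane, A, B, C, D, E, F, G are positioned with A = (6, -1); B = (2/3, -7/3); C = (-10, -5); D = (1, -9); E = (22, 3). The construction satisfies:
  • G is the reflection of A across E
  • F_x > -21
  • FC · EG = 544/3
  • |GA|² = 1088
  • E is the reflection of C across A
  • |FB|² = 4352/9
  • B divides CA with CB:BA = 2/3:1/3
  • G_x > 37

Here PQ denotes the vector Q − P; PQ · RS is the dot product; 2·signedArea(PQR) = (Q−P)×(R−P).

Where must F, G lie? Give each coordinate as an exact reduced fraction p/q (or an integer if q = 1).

1. G_x = 38  [G is the reflection of A across E]
2. G_y = 7  [G is the reflection of A across E]
   → G = (38, 7)
3. F_x = -62/3  [line -16·x + -4·y + -1084/3 = 0 ∩ |FB|² = 4352/9]
4. F_y = -23/3  [line -16·x + -4·y + -1084/3 = 0 ∩ |FB|² = 4352/9]
   → F = (-62/3, -23/3)

F = (-62/3, -23/3)
G = (38, 7)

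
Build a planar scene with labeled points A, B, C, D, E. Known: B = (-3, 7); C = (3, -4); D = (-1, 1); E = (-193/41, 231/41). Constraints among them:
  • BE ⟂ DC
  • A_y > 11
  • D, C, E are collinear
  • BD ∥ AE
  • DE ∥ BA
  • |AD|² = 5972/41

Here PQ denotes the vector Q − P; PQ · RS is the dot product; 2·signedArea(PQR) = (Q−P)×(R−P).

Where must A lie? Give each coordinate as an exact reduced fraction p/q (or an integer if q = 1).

A = (-275/41, 477/41)

1. A_x = -275/41  [BD ∥ AE ∩ DE ∥ BA]
2. A_y = 477/41  [BD ∥ AE ∩ DE ∥ BA]
   → A = (-275/41, 477/41)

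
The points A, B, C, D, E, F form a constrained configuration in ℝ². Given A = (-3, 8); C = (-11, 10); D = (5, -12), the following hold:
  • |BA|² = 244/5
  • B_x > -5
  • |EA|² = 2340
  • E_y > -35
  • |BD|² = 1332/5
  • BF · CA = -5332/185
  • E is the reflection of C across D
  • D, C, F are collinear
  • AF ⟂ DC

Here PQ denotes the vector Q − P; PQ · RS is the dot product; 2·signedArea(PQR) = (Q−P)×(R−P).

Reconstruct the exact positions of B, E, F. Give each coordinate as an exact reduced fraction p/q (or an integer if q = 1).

1. E_x = 21  [E is the reflection of C across D]
2. E_y = -34  [E is the reflection of C across D]
   → E = (21, -34)
3. F_x = -1347/185  [D, C, F are collinear ∩ AF ⟂ DC]
4. F_y = 904/185  [D, C, F are collinear ∩ AF ⟂ DC]
   → F = (-1347/185, 904/185)
5. B_x = -23/5  [line -8·x + 2·y + -196/5 = 0 ∩ |BD|² = 1332/5]
6. B_y = 6/5  [line -8·x + 2·y + -196/5 = 0 ∩ |BD|² = 1332/5]
   → B = (-23/5, 6/5)

B = (-23/5, 6/5)
E = (21, -34)
F = (-1347/185, 904/185)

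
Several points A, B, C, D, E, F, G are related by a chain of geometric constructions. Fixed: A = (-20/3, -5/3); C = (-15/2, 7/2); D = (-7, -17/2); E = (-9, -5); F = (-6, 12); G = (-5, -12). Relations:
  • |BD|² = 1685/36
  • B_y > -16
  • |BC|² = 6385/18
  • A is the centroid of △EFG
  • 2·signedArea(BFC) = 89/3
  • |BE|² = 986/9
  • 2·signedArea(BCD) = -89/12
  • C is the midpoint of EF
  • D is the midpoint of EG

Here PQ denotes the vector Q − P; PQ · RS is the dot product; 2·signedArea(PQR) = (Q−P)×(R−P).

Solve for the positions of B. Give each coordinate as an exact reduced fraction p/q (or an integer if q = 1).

B = (-22/3, -46/3)

1. B_x = -22/3  [2·signedArea(BFC) = 89/3 ∩ 2·signedArea(BCD) = -89/12]
2. B_y = -46/3  [2·signedArea(BFC) = 89/3 ∩ 2·signedArea(BCD) = -89/12]
   → B = (-22/3, -46/3)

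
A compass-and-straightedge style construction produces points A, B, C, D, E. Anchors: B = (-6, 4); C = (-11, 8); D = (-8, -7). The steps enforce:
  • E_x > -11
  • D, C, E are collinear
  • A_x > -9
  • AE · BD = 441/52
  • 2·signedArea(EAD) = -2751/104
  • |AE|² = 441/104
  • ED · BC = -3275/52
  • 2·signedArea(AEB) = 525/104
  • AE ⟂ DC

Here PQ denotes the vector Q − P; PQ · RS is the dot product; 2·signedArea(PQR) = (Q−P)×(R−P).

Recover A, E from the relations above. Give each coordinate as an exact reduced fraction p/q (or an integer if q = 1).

1. E_x = -547/52  [D, C, E are collinear ∩ ED · BC = -3275/52]
2. E_y = 291/52  [D, C, E are collinear ∩ ED · BC = -3275/52]
   → E = (-547/52, 291/52)
3. A_x = -17/2  [AE · BD = 441/52 ∩ AE ⟂ DC]
4. A_y = 6  [AE · BD = 441/52 ∩ AE ⟂ DC]
   → A = (-17/2, 6)

A = (-17/2, 6)
E = (-547/52, 291/52)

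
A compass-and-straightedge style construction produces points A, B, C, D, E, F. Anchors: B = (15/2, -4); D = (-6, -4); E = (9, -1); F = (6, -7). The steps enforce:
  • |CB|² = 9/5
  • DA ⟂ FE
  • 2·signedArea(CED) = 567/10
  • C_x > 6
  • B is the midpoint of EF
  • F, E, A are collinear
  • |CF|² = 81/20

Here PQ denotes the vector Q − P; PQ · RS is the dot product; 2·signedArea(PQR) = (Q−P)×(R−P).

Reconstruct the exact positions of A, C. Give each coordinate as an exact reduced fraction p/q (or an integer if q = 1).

1. A_x = 24/5  [F, E, A are collinear ∩ DA ⟂ FE]
2. A_y = -47/5  [F, E, A are collinear ∩ DA ⟂ FE]
   → A = (24/5, -47/5)
3. C_x = 69/10  [line 3·x + -15·y + -987/10 = 0 ∩ |CF|² = 81/20]
4. C_y = -26/5  [line 3·x + -15·y + -987/10 = 0 ∩ |CF|² = 81/20]
   → C = (69/10, -26/5)

A = (24/5, -47/5)
C = (69/10, -26/5)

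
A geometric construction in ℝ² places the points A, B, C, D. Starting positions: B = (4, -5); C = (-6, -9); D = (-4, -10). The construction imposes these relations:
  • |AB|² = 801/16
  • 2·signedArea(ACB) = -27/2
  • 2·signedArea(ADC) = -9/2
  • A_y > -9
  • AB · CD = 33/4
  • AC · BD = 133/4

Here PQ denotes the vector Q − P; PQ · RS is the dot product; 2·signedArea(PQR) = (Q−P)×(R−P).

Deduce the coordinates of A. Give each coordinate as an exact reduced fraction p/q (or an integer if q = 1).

A = (-2, -35/4)

1. A_x = -2  [2·signedArea(ADC) = -9/2 ∩ AC · BD = 133/4]
2. A_y = -35/4  [2·signedArea(ADC) = -9/2 ∩ AC · BD = 133/4]
   → A = (-2, -35/4)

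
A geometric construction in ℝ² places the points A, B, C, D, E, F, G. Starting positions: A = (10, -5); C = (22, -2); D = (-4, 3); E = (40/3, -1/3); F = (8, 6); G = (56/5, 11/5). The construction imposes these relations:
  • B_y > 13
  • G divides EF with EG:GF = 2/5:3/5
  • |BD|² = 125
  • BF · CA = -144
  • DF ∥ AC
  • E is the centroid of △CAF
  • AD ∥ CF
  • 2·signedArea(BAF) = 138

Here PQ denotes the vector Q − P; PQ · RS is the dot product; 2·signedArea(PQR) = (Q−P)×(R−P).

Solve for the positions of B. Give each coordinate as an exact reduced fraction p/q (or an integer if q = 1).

1. B_x = -6  [BF · CA = -144 ∩ 2·signedArea(BAF) = 138]
2. B_y = 14  [BF · CA = -144 ∩ 2·signedArea(BAF) = 138]
   → B = (-6, 14)

B = (-6, 14)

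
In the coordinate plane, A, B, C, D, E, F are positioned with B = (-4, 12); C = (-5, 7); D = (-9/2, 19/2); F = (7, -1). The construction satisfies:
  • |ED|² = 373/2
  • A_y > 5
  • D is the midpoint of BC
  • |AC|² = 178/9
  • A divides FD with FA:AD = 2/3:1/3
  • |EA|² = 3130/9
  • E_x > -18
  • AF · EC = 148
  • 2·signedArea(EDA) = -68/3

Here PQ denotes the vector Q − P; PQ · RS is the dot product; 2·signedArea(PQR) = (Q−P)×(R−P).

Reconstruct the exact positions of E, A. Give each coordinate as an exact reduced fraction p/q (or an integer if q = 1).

1. A_x = -2/3  [A divides FD with FA:AD = 2/3:1/3]
2. A_y = 6  [A divides FD with FA:AD = 2/3:1/3]
   → A = (-2/3, 6)
3. E_x = -17  [2·signedArea(EDA) = -68/3 ∩ AF · EC = 148]
4. E_y = 15  [2·signedArea(EDA) = -68/3 ∩ AF · EC = 148]
   → E = (-17, 15)

A = (-2/3, 6)
E = (-17, 15)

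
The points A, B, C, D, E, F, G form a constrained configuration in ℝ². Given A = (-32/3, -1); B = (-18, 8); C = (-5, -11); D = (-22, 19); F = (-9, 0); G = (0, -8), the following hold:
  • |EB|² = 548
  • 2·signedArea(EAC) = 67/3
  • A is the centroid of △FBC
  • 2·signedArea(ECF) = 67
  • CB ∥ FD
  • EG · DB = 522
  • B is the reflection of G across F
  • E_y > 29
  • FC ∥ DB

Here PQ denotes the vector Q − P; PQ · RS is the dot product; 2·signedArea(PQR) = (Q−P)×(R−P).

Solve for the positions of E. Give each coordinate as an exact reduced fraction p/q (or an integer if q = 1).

E = (-26, 30)

1. E_x = -26  [EG · DB = 522 ∩ 2·signedArea(EAC) = 67/3]
2. E_y = 30  [EG · DB = 522 ∩ 2·signedArea(EAC) = 67/3]
   → E = (-26, 30)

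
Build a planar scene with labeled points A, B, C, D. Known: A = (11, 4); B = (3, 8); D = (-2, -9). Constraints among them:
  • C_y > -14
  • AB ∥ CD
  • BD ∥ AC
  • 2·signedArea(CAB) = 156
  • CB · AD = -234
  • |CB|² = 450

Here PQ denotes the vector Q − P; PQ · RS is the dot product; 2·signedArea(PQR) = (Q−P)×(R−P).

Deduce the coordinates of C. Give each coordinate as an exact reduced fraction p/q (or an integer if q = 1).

1. C_x = 6  [AB ∥ CD ∩ BD ∥ AC]
2. C_y = -13  [AB ∥ CD ∩ BD ∥ AC]
   → C = (6, -13)

C = (6, -13)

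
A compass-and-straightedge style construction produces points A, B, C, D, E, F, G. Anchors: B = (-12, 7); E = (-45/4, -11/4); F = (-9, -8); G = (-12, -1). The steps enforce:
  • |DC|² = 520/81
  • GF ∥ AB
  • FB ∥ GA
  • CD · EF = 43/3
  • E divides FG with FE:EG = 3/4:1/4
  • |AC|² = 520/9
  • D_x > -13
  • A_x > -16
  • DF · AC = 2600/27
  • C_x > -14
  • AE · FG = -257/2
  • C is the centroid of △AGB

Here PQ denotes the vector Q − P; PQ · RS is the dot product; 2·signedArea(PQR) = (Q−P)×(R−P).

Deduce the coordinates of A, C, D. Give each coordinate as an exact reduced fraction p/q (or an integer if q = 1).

1. A_x = -15  [GF ∥ AB ∩ FB ∥ GA]
2. A_y = 14  [GF ∥ AB ∩ FB ∥ GA]
   → A = (-15, 14)
3. C_x = -13  [C is the centroid of △AGB]
4. C_y = 20/3  [C is the centroid of △AGB]
   → C = (-13, 20/3)
5. D_x = -37/3  [DF · AC = 2600/27 ∩ CD · EF = 43/3]
6. D_y = 38/9  [DF · AC = 2600/27 ∩ CD · EF = 43/3]
   → D = (-37/3, 38/9)

A = (-15, 14)
C = (-13, 20/3)
D = (-37/3, 38/9)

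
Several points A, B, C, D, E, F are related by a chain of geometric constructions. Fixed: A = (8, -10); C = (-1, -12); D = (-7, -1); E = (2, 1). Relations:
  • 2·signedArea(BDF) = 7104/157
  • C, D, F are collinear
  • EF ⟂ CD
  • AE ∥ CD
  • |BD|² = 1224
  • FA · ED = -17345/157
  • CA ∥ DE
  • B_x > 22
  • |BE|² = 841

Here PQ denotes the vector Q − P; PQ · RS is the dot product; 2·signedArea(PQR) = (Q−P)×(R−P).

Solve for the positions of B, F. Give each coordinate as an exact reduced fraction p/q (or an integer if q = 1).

B = (23, -19)
F = (-907/157, -509/157)

1. F_x = -907/157  [C, D, F are collinear ∩ EF ⟂ CD]
2. F_y = -509/157  [C, D, F are collinear ∩ EF ⟂ CD]
   → F = (-907/157, -509/157)
3. B_x = 23  [line 352/157·x + 192/157·y + -4448/157 = 0 ∩ |BE|² = 841]
4. B_y = -19  [line 352/157·x + 192/157·y + -4448/157 = 0 ∩ |BE|² = 841]
   → B = (23, -19)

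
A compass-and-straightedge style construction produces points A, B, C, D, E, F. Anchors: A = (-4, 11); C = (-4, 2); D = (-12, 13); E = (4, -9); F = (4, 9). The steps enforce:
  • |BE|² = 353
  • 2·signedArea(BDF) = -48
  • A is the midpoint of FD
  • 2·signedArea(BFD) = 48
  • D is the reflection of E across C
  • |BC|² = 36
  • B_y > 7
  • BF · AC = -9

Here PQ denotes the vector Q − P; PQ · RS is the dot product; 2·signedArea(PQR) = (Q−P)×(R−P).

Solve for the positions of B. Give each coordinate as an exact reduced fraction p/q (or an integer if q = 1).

1. B_x = -4  [2·signedArea(BFD) = 48 ∩ BF · AC = -9]
2. B_y = 8  [2·signedArea(BFD) = 48 ∩ BF · AC = -9]
   → B = (-4, 8)

B = (-4, 8)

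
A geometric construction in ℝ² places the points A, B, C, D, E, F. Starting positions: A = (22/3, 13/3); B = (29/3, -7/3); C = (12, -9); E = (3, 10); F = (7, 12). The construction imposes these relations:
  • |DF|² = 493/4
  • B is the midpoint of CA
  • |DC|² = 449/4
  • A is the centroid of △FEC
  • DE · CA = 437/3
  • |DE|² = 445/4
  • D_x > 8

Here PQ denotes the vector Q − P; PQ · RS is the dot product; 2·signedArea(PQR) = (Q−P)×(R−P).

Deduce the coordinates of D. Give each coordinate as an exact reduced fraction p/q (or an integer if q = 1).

D = (17/2, 1)

1. D_x = 17/2  [line 14/3·x + -40/3·y + -79/3 = 0 ∩ |DE|² = 445/4]
2. D_y = 1  [line 14/3·x + -40/3·y + -79/3 = 0 ∩ |DE|² = 445/4]
   → D = (17/2, 1)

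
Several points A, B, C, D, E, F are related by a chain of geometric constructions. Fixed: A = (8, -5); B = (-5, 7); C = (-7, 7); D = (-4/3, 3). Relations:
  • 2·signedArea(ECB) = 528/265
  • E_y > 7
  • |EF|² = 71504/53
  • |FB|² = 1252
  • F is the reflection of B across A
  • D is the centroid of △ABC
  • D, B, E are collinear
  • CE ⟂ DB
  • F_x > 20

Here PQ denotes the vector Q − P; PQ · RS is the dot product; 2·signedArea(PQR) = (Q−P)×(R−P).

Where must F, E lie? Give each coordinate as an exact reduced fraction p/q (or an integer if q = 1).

E = (-1567/265, 2119/265)
F = (21, -17)

1. F_x = 21  [F is the reflection of B across A]
2. F_y = -17  [F is the reflection of B across A]
   → F = (21, -17)
3. E_x = -1567/265  [D, B, E are collinear ∩ CE ⟂ DB]
4. E_y = 2119/265  [D, B, E are collinear ∩ CE ⟂ DB]
   → E = (-1567/265, 2119/265)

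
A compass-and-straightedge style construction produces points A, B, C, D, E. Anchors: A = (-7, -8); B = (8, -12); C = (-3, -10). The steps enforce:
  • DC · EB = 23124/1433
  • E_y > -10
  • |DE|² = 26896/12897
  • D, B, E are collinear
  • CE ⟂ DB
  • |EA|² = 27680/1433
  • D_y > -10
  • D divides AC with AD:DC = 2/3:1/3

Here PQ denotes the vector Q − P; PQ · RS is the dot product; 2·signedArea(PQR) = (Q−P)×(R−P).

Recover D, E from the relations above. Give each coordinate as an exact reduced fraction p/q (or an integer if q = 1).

1. D_x = -13/3  [D divides AC with AD:DC = 2/3:1/3]
2. D_y = -28/3  [D divides AC with AD:DC = 2/3:1/3]
   → D = (-13/3, -28/3)
3. E_x = -4187/1433  [D, B, E are collinear ∩ CE ⟂ DB]
4. E_y = -13812/1433  [D, B, E are collinear ∩ CE ⟂ DB]
   → E = (-4187/1433, -13812/1433)

D = (-13/3, -28/3)
E = (-4187/1433, -13812/1433)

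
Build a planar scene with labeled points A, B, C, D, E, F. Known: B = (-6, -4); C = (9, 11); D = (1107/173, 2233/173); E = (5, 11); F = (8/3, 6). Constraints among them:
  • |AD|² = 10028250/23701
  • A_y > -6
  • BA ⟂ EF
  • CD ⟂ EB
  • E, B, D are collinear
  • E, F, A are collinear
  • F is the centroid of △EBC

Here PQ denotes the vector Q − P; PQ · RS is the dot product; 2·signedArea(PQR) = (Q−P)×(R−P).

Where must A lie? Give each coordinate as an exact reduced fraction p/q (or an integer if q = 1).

A = (-372/137, -758/137)

1. A_x = -372/137  [E, F, A are collinear ∩ BA ⟂ EF]
2. A_y = -758/137  [E, F, A are collinear ∩ BA ⟂ EF]
   → A = (-372/137, -758/137)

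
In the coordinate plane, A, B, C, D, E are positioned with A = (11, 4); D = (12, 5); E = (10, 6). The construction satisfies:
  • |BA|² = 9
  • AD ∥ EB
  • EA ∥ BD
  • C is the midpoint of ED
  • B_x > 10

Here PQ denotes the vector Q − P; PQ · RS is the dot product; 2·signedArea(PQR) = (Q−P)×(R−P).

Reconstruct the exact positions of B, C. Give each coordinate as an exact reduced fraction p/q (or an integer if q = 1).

B = (11, 7)
C = (11, 11/2)

1. B_x = 11  [EA ∥ BD ∩ AD ∥ EB]
2. B_y = 7  [EA ∥ BD ∩ AD ∥ EB]
   → B = (11, 7)
3. C_x = 11  [C is the midpoint of ED]
4. C_y = 11/2  [C is the midpoint of ED]
   → C = (11, 11/2)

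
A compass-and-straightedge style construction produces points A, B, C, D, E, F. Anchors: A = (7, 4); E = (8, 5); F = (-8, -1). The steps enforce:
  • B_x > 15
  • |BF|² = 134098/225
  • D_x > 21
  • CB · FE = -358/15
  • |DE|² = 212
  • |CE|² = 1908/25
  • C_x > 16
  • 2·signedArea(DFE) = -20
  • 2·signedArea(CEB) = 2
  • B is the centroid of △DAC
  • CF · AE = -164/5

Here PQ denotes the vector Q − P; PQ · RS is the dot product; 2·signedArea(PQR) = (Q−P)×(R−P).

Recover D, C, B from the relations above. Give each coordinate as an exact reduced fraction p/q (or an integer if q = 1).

B = (227/15, 34/5)
C = (82/5, 37/5)
D = (22, 9)

1. D_x = 22  [line -6·x + 16·y + -12 = 0 ∩ |DE|² = 212]
2. D_y = 9  [line -6·x + 16·y + -12 = 0 ∩ |DE|² = 212]
   → D = (22, 9)
3. C_x = 82/5  [line -1·x + -1·y + 119/5 = 0 ∩ |CE|² = 1908/25]
4. C_y = 37/5  [line -1·x + -1·y + 119/5 = 0 ∩ |CE|² = 1908/25]
   → C = (82/5, 37/5)
5. B_x = 227/15  [B is the centroid of △DAC]
6. B_y = 34/5  [B is the centroid of △DAC]
   → B = (227/15, 34/5)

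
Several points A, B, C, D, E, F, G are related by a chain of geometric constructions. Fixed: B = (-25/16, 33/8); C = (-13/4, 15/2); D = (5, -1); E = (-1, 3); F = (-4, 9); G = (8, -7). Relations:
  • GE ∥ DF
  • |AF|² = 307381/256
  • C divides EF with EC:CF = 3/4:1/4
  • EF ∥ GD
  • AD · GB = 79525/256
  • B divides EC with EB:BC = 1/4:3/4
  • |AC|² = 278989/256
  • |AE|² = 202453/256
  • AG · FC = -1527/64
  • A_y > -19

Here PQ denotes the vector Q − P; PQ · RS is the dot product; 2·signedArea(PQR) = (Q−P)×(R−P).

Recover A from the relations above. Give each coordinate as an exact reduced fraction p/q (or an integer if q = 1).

A = (281/16, -145/8)

1. A_x = 281/16  [AG · FC = -1527/64 ∩ AD · GB = 79525/256]
2. A_y = -145/8  [AG · FC = -1527/64 ∩ AD · GB = 79525/256]
   → A = (281/16, -145/8)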